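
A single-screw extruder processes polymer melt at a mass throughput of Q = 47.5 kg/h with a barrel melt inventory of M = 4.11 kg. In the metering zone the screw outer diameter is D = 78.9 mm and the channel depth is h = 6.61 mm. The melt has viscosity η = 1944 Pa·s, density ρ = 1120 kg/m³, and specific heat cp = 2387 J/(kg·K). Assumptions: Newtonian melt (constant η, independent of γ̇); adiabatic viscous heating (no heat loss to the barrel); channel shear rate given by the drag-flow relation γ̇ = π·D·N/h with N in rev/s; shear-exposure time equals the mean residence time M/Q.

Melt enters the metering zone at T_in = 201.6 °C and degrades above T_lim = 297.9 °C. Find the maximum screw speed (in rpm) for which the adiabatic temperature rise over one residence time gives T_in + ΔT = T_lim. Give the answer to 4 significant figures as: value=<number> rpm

Convert throughput: Q = 47.5 kg/h = 47.5/3600 = 0.0131944 kg/s
t_res = M / Q_s = 4.11 / 0.0131944 = 311.495 s
Convert to metres: D = 0.0789 m, h = 0.00661 m
Allowable rise: ΔT_a = T_lim − T_in = 297.9 − 201.6 = 96.3 K
γ̇_max² = ΔT_a·ρ·cp / (η·t_res) = [96.3 × 1120 × 2387] / [1944 × 311.495] = 425.157 s⁻²
γ̇_max = sqrt(425.157) = 20.6193 s⁻¹
N_max = γ̇_max h / (πD) = 20.6193·0.00661/(π·0.0789) = 0.549857 rev/s → ×60 = 32.9914 rpm

value=32.99 rpm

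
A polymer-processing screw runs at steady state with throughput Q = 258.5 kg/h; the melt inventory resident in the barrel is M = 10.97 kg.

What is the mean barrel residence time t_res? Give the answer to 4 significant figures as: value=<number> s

value=152.8 s

Q_s = Q / 3600 = 258.5 / 3600 = 0.0718056 kg/s
t_res = M / Q_s = 10.97 ÷ 0.0718056 = 152.774 s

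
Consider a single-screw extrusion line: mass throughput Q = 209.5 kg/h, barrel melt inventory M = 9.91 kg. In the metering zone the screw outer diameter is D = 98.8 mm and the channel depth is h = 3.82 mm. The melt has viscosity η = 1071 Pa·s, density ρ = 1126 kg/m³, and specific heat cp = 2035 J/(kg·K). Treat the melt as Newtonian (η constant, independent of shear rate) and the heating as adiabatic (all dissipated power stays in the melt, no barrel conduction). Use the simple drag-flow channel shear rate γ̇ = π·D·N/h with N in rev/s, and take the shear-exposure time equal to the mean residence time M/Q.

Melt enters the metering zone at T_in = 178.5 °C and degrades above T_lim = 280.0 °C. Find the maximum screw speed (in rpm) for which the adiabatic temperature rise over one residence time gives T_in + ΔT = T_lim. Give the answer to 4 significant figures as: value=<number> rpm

Q_s = Q / 3600 = 209.5 / 3600 = 0.0581944 kg/s
t_res = M / Q_s = 9.91 ÷ 0.0581944 = 170.291 s
D = 98.8 mm = 0.0988 m;  h = 3.82 mm = 0.00382 m
Allowable rise: ΔT_a = T_lim − T_in = 280.0 − 178.5 = 101.5 K
γ̇_max² = ΔT_a·ρ·cp / (η·t_res) = [101.5 × 1126 × 2035] / [1071 × 170.291] = 1275.23 s⁻²
γ̇_max = sqrt(1275.23) = 35.7103 s⁻¹
N_max = γ̇_max h / (πD) = 35.7103·0.00382/(π·0.0988) = 0.439491 rev/s → ×60 = 26.3695 rpm

value=26.37 rpm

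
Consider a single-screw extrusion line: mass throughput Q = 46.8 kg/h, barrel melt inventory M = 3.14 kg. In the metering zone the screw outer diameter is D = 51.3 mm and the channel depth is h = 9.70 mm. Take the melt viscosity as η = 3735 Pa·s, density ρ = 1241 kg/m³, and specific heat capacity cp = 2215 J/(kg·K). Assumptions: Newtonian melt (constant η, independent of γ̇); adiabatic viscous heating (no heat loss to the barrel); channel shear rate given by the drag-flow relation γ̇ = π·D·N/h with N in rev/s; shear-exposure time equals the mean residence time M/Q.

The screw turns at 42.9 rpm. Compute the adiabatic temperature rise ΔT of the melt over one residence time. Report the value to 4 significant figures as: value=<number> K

Throughput in SI: Q_s = 46.8 kg/h ÷ 3600 s/h = 0.013 kg/s
t_res = M / Q_s = 3.14 / 0.013 = 241.538 s
Convert to SI: D = 0.0513 m, h = 0.0097 m, N = 42.9/60 = 0.715 rev/s
γ̇ = π·D·N / h = π · 0.0513 · 0.715 / 0.0097 = 11.8796 s⁻¹
ΔT = η·γ̇²·t_res/(ρ·cp) = [3735 × 11.8796² × 241.538] / [1241 × 2215] = 46.3164 K

value=46.32 K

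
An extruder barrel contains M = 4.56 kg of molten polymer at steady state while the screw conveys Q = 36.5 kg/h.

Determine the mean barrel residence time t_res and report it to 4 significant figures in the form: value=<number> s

value=449.8 s

Convert throughput: Q = 36.5 kg/h = 36.5/3600 = 0.0101389 kg/s
Mean residence time: t_res = M/Q_s = 4.56 kg / 0.0101389 kg/s = 449.753 s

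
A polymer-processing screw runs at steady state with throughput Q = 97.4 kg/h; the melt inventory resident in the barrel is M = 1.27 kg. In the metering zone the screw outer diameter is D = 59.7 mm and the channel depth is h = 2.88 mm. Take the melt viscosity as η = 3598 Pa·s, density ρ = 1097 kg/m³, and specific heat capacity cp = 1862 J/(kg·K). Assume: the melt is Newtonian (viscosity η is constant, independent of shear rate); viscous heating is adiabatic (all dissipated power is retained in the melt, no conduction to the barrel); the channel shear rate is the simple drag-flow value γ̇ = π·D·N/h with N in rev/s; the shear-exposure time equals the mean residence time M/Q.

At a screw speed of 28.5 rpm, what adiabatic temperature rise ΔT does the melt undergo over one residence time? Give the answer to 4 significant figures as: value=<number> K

Convert throughput: Q = 97.4 kg/h = 97.4/3600 = 0.0270556 kg/s
t_res = M / Q_s = 1.27 / 0.0270556 = 46.9405 s
Geometry in metres: D = 59.7 mm → 0.0597 m, h = 2.88 mm → 0.00288 m; screw speed N = 28.5 rpm = 0.475 rev/s
Shear rate: γ̇ = πDN/h = π·0.0597·0.475/0.00288 = 30.9332 s⁻¹
Adiabatic rise: ΔT = η γ̇² t_res / (ρ cp) = 3598·(30.9332)²·46.9405 / (1097·1862) = 79.1175 K

value=79.12 K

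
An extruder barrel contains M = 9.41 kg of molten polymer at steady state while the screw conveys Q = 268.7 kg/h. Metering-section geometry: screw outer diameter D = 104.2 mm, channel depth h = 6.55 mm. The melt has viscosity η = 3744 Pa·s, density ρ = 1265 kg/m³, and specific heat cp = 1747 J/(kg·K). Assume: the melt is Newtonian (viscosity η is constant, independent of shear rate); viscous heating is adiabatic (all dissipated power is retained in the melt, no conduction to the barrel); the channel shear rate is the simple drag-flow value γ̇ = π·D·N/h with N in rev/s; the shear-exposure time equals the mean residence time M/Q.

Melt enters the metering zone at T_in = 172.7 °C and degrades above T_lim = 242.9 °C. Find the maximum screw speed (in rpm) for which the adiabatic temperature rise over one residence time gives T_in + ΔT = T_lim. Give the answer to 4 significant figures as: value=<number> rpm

Throughput in SI: Q_s = 268.7 kg/h ÷ 3600 s/h = 0.0746389 kg/s
t_res = M / Q_s = 9.41 / 0.0746389 = 126.074 s
D = 104.2 mm = 0.1042 m;  h = 6.55 mm = 0.00655 m
Allowable rise: ΔT_a = T_lim − T_in = 242.9 − 172.7 = 70.2 K
Invert ΔT = ηγ̇²t_res/(ρcp) for γ̇: γ̇_max² = ΔT_a ρ cp / (η t_res) = 70.2·1265·1747 / (3744·126.074) = 328.67 s⁻²
Take the square root: γ̇_max = √(328.67) = 18.1293 s⁻¹
Solve γ̇ = πDN/h for N: N_max = γ̇_max·h/(π·D) = 18.1293 × 0.00655 / (π × 0.1042) = 0.362747 rev/s = 21.7648 rpm

value=21.76 rpm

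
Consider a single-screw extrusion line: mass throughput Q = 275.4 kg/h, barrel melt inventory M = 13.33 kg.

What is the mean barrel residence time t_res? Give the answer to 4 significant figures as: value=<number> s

Convert throughput: Q = 275.4 kg/h = 275.4/3600 = 0.0765 kg/s
Mean residence time: t_res = M/Q_s = 13.33 kg / 0.0765 kg/s = 174.248 s

value=174.2 s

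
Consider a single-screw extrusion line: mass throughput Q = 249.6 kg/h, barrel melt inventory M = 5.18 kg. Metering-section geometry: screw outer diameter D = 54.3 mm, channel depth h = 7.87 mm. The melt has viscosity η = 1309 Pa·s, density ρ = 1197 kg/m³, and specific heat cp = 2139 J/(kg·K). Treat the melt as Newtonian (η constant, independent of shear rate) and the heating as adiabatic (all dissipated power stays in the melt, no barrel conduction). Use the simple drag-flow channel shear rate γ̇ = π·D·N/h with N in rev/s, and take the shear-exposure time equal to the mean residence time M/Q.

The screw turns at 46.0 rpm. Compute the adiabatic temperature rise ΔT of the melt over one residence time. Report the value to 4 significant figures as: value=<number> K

value=10.55 K

Throughput in SI: Q_s = 249.6 kg/h ÷ 3600 s/h = 0.0693333 kg/s
t_res = M / Q_s = 5.18 / 0.0693333 = 74.7115 s
Geometry in metres: D = 54.3 mm → 0.0543 m, h = 7.87 mm → 0.00787 m; screw speed N = 46.0 rpm = 0.766667 rev/s
γ̇ = π D N / h = (π)(0.0543)(0.766667) / 0.00787 = 16.6181 s⁻¹
ΔT = η·γ̇²·t_res / (ρ·cp) = 1309 · (16.6181)² · 74.7115 / (1197 · 2139) = 10.5484 K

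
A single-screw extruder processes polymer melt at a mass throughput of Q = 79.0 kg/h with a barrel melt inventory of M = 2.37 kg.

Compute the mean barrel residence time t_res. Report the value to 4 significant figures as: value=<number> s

value=108.0 s

Convert throughput: Q = 79.0 kg/h = 79.0/3600 = 0.0219444 kg/s
t_res = M / Q_s = 2.37 ÷ 0.0219444 = 108 s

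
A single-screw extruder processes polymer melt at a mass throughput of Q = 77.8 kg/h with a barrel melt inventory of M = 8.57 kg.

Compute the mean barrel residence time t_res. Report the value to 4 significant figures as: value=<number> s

Q_s = Q / 3600 = 77.8 / 3600 = 0.0216111 kg/s
t_res = M / Q_s = 8.57 / 0.0216111 = 396.555 s

value=396.6 s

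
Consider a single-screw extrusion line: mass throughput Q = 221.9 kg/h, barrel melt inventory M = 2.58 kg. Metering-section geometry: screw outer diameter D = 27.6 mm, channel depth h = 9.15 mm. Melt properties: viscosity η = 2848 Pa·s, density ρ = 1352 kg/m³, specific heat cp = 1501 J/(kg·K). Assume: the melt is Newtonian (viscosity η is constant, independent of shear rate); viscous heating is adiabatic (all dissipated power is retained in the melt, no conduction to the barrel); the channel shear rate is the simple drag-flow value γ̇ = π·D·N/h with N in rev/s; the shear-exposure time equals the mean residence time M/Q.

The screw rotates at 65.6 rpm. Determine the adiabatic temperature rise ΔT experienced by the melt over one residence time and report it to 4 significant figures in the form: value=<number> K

value=6.306 K

Q_s = Q / 3600 = 221.9 / 3600 = 0.0616389 kg/s
Mean residence time: t_res = M/Q_s = 2.58 kg / 0.0616389 kg/s = 41.8567 s
D = 27.6 mm = 0.0276 m;  h = 9.15 mm = 0.00915 m;  N = 65.6 rpm / 60 = 1.09333 rev/s
γ̇ = π·D·N / h = π · 0.0276 · 1.09333 / 0.00915 = 10.3607 s⁻¹
ΔT = η·γ̇²·t_res/(ρ·cp) = [2848 × 10.3607² × 41.8567] / [1352 × 1501] = 6.30563 K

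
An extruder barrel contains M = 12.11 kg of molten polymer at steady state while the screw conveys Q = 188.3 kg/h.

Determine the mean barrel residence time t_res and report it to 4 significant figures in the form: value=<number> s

value=231.5 s

Convert throughput: Q = 188.3 kg/h = 188.3/3600 = 0.0523056 kg/s
t_res = M / Q_s = 12.11 / 0.0523056 = 231.524 s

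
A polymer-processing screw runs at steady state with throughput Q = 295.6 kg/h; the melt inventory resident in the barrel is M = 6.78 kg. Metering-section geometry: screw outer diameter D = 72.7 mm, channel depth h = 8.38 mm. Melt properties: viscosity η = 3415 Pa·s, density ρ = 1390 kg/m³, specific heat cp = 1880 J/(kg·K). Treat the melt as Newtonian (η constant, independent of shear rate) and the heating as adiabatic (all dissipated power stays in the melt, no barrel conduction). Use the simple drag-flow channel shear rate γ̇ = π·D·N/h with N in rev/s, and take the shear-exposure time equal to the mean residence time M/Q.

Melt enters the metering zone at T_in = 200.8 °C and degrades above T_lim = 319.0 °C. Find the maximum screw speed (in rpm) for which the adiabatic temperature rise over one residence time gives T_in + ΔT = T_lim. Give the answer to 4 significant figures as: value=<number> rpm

value=72.86 rpm

Convert throughput: Q = 295.6 kg/h = 295.6/3600 = 0.0821111 kg/s
t_res = M / Q_s = 6.78 ÷ 0.0821111 = 82.571 s
Convert to metres: D = 0.0727 m, h = 0.00838 m
ΔT_a = T_lim − T_in = 319.0 − 200.8 = 118.2 K
γ̇_max² = ΔT_a·ρ·cp/(η·t_res) = 118.2·1390·1880/(3415·82.571) = 1095.4 s⁻²
γ̇_max = sqrt(1095.4) = 33.0968 s⁻¹
Solve γ̇ = πDN/h for N: N_max = γ̇_max·h/(π·D) = 33.0968 × 0.00838 / (π × 0.0727) = 1.21435 rev/s = 72.8613 rpm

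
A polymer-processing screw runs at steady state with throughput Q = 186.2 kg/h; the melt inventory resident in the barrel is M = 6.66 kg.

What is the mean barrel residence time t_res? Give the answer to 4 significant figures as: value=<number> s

Q_s = Q / 3600 = 186.2 / 3600 = 0.0517222 kg/s
t_res = M / Q_s = 6.66 / 0.0517222 = 128.765 s

value=128.8 s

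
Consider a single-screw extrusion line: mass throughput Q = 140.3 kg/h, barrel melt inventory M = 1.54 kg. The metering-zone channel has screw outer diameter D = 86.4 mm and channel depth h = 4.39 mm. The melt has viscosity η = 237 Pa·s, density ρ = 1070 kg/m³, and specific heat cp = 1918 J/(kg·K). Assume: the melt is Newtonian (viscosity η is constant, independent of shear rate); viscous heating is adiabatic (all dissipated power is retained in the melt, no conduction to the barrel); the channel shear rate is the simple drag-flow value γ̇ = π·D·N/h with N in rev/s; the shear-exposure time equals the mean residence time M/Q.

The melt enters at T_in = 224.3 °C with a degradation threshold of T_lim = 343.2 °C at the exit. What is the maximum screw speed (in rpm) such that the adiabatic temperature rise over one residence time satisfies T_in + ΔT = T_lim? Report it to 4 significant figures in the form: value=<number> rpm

value=156.6 rpm

Convert throughput: Q = 140.3 kg/h = 140.3/3600 = 0.0389722 kg/s
Mean residence time: t_res = M/Q_s = 1.54 kg / 0.0389722 kg/s = 39.5153 s
Geometry in SI: D = 86.4 mm → 0.0864 m, h = 4.39 mm → 0.00439 m
Allowable rise: ΔT_a = T_lim − T_in = 343.2 − 224.3 = 118.9 K
Invert ΔT = ηγ̇²t_res/(ρcp) for γ̇: γ̇_max² = ΔT_a ρ cp / (η t_res) = 118.9·1070·1918 / (237·39.5153) = 26055.6 s⁻²
γ̇_max = √26055.6 = 161.417 s⁻¹
N_max = γ̇_max h / (πD) = 161.417·0.00439/(π·0.0864) = 2.61066 rev/s → ×60 = 156.64 rpm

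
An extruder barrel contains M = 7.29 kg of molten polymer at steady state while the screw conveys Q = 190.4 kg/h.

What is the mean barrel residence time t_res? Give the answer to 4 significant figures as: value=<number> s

Throughput in SI: Q_s = 190.4 kg/h ÷ 3600 s/h = 0.0528889 kg/s
t_res = M / Q_s = 7.29 ÷ 0.0528889 = 137.836 s

value=137.8 s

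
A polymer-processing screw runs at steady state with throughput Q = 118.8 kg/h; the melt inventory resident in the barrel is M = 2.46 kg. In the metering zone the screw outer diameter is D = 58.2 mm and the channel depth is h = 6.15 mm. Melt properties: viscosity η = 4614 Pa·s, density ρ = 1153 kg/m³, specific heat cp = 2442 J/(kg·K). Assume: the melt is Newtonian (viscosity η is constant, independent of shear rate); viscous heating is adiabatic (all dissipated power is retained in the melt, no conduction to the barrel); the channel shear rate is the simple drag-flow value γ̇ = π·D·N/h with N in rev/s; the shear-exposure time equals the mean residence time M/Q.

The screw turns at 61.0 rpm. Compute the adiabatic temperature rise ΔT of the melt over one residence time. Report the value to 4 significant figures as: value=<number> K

Q_s = Q / 3600 = 118.8 / 3600 = 0.033 kg/s
t_res = M / Q_s = 2.46 / 0.033 = 74.5455 s
Geometry in metres: D = 58.2 mm → 0.0582 m, h = 6.15 mm → 0.00615 m; screw speed N = 61.0 rpm = 1.01667 rev/s
γ̇ = π D N / h = (π)(0.0582)(1.01667) / 0.00615 = 30.2257 s⁻¹
ΔT = η·γ̇²·t_res/(ρ·cp) = [4614 × 30.2257² × 74.5455] / [1153 × 2442] = 111.603 K

value=111.6 K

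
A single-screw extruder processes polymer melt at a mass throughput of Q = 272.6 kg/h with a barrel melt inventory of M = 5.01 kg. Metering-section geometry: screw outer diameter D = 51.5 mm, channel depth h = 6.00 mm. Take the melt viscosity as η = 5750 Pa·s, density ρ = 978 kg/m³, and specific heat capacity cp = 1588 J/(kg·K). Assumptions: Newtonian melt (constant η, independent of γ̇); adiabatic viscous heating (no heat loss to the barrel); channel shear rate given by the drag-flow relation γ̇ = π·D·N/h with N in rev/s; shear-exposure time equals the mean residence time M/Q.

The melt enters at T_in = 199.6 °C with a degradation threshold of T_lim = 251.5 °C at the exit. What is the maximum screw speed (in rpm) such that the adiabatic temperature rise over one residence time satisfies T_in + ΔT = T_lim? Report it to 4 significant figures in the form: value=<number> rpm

Q_s = Q / 3600 = 272.6 / 3600 = 0.0757222 kg/s
t_res = M / Q_s = 5.01 / 0.0757222 = 66.1629 s
Geometry in SI: D = 51.5 mm → 0.0515 m, h = 6.00 mm → 0.006 m
ΔT_a = T_lim − T_in = 251.5 °C − 199.6 °C = 51.9 K
Invert ΔT = ηγ̇²t_res/(ρcp) for γ̇: γ̇_max² = ΔT_a ρ cp / (η t_res) = 51.9·978·1588 / (5750·66.1629) = 211.872 s⁻²
Take the square root: γ̇_max = √(211.872) = 14.5558 s⁻¹
N_max = γ̇_max·h / (π·D) = 14.5558 · 0.006 / (π · 0.0515) = 0.539798 rev/s = 32.3879 rpm

value=32.39 rpm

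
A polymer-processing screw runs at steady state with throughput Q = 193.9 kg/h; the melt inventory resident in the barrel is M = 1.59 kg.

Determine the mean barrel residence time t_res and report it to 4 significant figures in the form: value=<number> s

value=29.52 s

Convert throughput: Q = 193.9 kg/h = 193.9/3600 = 0.0538611 kg/s
t_res = M / Q_s = 1.59 / 0.0538611 = 29.5204 s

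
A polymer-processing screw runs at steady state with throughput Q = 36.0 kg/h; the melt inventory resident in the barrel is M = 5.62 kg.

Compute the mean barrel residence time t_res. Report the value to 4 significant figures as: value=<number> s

value=562.0 s

Convert throughput: Q = 36.0 kg/h = 36.0/3600 = 0.01 kg/s
Mean residence time: t_res = M/Q_s = 5.62 kg / 0.01 kg/s = 562 s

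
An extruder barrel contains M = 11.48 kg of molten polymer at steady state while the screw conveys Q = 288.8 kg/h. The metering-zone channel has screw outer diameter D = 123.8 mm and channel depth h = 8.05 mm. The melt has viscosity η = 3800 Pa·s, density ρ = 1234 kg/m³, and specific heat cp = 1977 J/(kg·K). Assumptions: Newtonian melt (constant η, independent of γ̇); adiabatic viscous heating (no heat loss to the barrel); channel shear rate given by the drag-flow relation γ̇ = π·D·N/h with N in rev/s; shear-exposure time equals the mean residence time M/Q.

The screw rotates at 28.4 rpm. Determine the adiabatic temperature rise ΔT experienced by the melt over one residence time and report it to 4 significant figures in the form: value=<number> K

Q_s = Q / 3600 = 288.8 / 3600 = 0.0802222 kg/s
t_res = M / Q_s = 11.48 / 0.0802222 = 143.102 s
D = 123.8 mm = 0.1238 m;  h = 8.05 mm = 0.00805 m;  N = 28.4 rpm / 60 = 0.473333 rev/s
γ̇ = π·D·N / h = π · 0.1238 · 0.473333 / 0.00805 = 22.8687 s⁻¹
ΔT = η·γ̇²·t_res / (ρ·cp) = 3800 · (22.8687)² · 143.102 / (1234 · 1977) = 116.572 K

value=116.6 K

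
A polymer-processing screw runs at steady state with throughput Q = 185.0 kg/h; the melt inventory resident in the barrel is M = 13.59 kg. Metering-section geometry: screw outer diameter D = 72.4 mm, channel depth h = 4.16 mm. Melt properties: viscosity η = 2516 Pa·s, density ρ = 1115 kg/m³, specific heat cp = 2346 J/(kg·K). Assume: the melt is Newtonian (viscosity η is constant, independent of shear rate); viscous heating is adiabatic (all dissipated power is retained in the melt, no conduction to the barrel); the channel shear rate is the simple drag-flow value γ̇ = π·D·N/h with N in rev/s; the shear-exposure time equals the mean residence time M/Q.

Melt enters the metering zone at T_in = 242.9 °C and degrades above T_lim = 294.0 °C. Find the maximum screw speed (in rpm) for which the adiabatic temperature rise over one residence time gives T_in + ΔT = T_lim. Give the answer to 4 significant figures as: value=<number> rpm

Q_s = Q / 3600 = 185.0 / 3600 = 0.0513889 kg/s
t_res = M / Q_s = 13.59 / 0.0513889 = 264.454 s
Convert to metres: D = 0.0724 m, h = 0.00416 m
ΔT_a = T_lim − T_in = 294.0 − 242.9 = 51.1 K
γ̇_max² = ΔT_a·ρ·cp / (η·t_res) = [51.1 × 1115 × 2346] / [2516 × 264.454] = 200.892 s⁻²
γ̇_max = sqrt(200.892) = 14.1736 s⁻¹
N_max = γ̇_max·h / (π·D) = 14.1736 · 0.00416 / (π · 0.0724) = 0.259231 rev/s = 15.5538 rpm

value=15.55 rpm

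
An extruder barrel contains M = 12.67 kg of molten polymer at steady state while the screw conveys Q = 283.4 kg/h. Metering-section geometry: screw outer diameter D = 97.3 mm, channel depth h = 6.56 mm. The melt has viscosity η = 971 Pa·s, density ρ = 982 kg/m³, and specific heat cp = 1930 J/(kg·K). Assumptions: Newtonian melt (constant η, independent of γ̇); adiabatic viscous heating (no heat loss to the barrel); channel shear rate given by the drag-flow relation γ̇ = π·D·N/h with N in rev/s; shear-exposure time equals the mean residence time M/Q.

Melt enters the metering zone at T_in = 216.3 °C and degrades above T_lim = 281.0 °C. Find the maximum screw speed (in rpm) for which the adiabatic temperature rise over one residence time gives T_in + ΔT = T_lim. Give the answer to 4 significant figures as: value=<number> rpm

Convert throughput: Q = 283.4 kg/h = 283.4/3600 = 0.0787222 kg/s
Mean residence time: t_res = M/Q_s = 12.67 kg / 0.0787222 kg/s = 160.946 s
Convert to metres: D = 0.0973 m, h = 0.00656 m
Allowable rise: ΔT_a = T_lim − T_in = 281.0 − 216.3 = 64.7 K
Invert ΔT = ηγ̇²t_res/(ρcp) for γ̇: γ̇_max² = ΔT_a ρ cp / (η t_res) = 64.7·982·1930 / (971·160.946) = 784.647 s⁻²
γ̇_max = sqrt(784.647) = 28.0116 s⁻¹
N_max = γ̇_max·h / (π·D) = 28.0116 · 0.00656 / (π · 0.0973) = 0.601144 rev/s = 36.0686 rpm

value=36.07 rpm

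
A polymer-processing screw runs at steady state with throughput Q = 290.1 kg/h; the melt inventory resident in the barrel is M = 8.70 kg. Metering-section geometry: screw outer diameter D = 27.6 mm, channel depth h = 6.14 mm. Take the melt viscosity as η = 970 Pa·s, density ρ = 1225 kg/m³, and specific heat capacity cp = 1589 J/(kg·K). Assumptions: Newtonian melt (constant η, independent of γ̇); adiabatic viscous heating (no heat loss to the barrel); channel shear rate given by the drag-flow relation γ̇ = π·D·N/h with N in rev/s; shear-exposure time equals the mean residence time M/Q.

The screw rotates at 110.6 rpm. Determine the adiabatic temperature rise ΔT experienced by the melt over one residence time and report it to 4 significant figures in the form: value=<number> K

Convert throughput: Q = 290.1 kg/h = 290.1/3600 = 0.0805833 kg/s
Mean residence time: t_res = M/Q_s = 8.70 kg / 0.0805833 kg/s = 107.963 s
D = 27.6 mm = 0.0276 m;  h = 6.14 mm = 0.00614 m;  N = 110.6 rpm / 60 = 1.84333 rev/s
γ̇ = π D N / h = (π)(0.0276)(1.84333) / 0.00614 = 26.0312 s⁻¹
Adiabatic rise: ΔT = η γ̇² t_res / (ρ cp) = 970·(26.0312)²·107.963 / (1225·1589) = 36.4565 K

value=36.46 K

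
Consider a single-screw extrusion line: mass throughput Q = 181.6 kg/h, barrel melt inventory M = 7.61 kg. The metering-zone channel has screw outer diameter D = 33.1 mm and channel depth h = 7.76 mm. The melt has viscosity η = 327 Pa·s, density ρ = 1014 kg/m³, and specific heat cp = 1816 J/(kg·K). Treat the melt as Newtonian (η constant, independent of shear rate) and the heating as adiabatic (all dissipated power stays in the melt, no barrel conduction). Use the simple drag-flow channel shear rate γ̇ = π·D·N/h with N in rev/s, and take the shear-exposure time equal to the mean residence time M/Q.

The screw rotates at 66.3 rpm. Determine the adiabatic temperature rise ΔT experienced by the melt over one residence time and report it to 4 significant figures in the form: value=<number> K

Q_s = Q / 3600 = 181.6 / 3600 = 0.0504444 kg/s
t_res = M / Q_s = 7.61 ÷ 0.0504444 = 150.859 s
D = 33.1 mm = 0.0331 m;  h = 7.76 mm = 0.00776 m;  N = 66.3 rpm / 60 = 1.105 rev/s
γ̇ = π D N / h = (π)(0.0331)(1.105) / 0.00776 = 14.8074 s⁻¹
Adiabatic rise: ΔT = η γ̇² t_res / (ρ cp) = 327·(14.8074)²·150.859 / (1014·1816) = 5.87384 K

value=5.874 K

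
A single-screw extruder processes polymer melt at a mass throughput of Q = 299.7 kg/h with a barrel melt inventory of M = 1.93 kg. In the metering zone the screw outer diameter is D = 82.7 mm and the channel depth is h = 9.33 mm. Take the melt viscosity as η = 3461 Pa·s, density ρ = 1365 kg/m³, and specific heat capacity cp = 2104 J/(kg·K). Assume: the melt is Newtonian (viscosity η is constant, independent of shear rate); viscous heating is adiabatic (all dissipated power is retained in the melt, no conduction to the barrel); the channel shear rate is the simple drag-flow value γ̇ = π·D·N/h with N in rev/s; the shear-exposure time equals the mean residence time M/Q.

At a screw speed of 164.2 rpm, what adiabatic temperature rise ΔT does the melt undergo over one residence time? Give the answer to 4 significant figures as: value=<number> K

value=162.3 K

Convert throughput: Q = 299.7 kg/h = 299.7/3600 = 0.08325 kg/s
Mean residence time: t_res = M/Q_s = 1.93 kg / 0.08325 kg/s = 23.1832 s
Geometry in metres: D = 82.7 mm → 0.0827 m, h = 9.33 mm → 0.00933 m; screw speed N = 164.2 rpm = 2.73667 rev/s
Shear rate: γ̇ = πDN/h = π·0.0827·2.73667/0.00933 = 76.2071 s⁻¹
ΔT = η·γ̇²·t_res / (ρ·cp) = 3461 · (76.2071)² · 23.1832 / (1365 · 2104) = 162.251 K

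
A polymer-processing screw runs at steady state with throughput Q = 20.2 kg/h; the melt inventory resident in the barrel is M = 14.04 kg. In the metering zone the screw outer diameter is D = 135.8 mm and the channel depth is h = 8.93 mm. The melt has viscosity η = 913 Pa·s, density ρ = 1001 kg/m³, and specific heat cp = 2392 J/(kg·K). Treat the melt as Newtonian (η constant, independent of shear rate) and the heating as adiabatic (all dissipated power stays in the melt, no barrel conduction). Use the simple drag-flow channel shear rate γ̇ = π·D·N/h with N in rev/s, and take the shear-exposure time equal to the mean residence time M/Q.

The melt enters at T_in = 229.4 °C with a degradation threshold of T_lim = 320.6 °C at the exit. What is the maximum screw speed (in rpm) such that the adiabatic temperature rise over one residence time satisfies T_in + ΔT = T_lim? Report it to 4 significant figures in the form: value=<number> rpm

Q_s = Q / 3600 = 20.2 / 3600 = 0.00561111 kg/s
t_res = M / Q_s = 14.04 ÷ 0.00561111 = 2502.18 s
Convert to metres: D = 0.1358 m, h = 0.00893 m
ΔT_a = T_lim − T_in = 320.6 °C − 229.4 °C = 91.2 K
γ̇_max² = ΔT_a·ρ·cp / (η·t_res) = [91.2 × 1001 × 2392] / [913 × 2502.18] = 95.5875 s⁻²
Take the square root: γ̇_max = √(95.5875) = 9.77689 s⁻¹
Solve γ̇ = πDN/h for N: N_max = γ̇_max·h/(π·D) = 9.77689 × 0.00893 / (π × 0.1358) = 0.204646 rev/s = 12.2787 rpm

value=12.28 rpm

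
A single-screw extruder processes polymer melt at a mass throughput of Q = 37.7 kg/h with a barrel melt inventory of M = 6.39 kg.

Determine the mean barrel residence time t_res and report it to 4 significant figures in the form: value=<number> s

value=610.2 s

Throughput in SI: Q_s = 37.7 kg/h ÷ 3600 s/h = 0.0104722 kg/s
Mean residence time: t_res = M/Q_s = 6.39 kg / 0.0104722 kg/s = 610.186 s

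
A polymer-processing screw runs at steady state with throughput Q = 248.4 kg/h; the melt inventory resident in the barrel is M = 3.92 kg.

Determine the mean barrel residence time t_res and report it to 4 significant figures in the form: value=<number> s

Q_s = Q / 3600 = 248.4 / 3600 = 0.069 kg/s
Mean residence time: t_res = M/Q_s = 3.92 kg / 0.069 kg/s = 56.8116 s

value=56.81 s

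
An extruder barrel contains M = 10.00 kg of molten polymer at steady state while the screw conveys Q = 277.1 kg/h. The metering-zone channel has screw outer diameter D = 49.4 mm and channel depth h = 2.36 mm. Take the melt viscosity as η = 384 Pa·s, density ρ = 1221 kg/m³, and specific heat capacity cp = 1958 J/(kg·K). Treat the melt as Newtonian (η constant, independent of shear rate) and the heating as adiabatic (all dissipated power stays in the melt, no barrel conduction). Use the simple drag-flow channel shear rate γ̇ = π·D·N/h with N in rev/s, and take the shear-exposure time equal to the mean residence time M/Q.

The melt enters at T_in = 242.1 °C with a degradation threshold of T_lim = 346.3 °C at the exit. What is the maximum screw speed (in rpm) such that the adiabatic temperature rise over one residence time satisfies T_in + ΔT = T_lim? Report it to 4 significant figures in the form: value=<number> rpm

Convert throughput: Q = 277.1 kg/h = 277.1/3600 = 0.0769722 kg/s
t_res = M / Q_s = 10.00 / 0.0769722 = 129.917 s
D = 49.4 mm = 0.0494 m;  h = 2.36 mm = 0.00236 m
ΔT_a = T_lim − T_in = 346.3 °C − 242.1 °C = 104.2 K
Invert ΔT = ηγ̇²t_res/(ρcp) for γ̇: γ̇_max² = ΔT_a ρ cp / (η t_res) = 104.2·1221·1958 / (384·129.917) = 4993.43 s⁻²
γ̇_max = sqrt(4993.43) = 70.6642 s⁻¹
Solve γ̇ = πDN/h for N: N_max = γ̇_max·h/(π·D) = 70.6642 × 0.00236 / (π × 0.0494) = 1.07457 rev/s = 64.4742 rpm

value=64.47 rpm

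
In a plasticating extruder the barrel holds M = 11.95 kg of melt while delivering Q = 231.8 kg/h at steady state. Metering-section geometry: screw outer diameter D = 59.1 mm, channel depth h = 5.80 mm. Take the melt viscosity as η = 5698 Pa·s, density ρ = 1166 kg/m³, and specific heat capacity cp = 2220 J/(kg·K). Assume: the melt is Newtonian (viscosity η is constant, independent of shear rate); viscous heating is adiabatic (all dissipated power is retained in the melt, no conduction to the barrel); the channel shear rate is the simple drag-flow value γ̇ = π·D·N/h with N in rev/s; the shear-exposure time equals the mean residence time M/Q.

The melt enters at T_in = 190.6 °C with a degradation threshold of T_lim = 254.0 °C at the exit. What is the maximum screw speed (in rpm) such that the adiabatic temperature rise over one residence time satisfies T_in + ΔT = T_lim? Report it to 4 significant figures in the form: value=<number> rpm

Throughput in SI: Q_s = 231.8 kg/h ÷ 3600 s/h = 0.0643889 kg/s
t_res = M / Q_s = 11.95 / 0.0643889 = 185.591 s
Geometry in SI: D = 59.1 mm → 0.0591 m, h = 5.80 mm → 0.0058 m
Allowable rise: ΔT_a = T_lim − T_in = 254.0 − 190.6 = 63.4 K
γ̇_max² = ΔT_a·ρ·cp/(η·t_res) = 63.4·1166·2220/(5698·185.591) = 155.189 s⁻²
γ̇_max = sqrt(155.189) = 12.4575 s⁻¹
N_max = γ̇_max·h / (π·D) = 12.4575 · 0.0058 / (π · 0.0591) = 0.389154 rev/s = 23.3492 rpm

value=23.35 rpm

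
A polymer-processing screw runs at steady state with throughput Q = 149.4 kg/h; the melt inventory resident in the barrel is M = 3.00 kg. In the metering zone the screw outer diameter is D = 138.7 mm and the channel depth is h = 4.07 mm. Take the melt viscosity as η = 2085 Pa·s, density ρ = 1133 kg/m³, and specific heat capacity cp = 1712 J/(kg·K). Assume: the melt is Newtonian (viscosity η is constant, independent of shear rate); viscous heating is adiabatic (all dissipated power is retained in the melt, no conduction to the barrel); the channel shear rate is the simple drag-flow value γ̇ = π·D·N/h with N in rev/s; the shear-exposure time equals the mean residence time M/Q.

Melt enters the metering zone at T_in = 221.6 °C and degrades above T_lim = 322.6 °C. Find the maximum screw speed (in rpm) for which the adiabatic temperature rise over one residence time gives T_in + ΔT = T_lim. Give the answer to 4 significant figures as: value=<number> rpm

Convert throughput: Q = 149.4 kg/h = 149.4/3600 = 0.0415 kg/s
t_res = M / Q_s = 3.00 ÷ 0.0415 = 72.2892 s
D = 138.7 mm = 0.1387 m;  h = 4.07 mm = 0.00407 m
ΔT_a = T_lim − T_in = 322.6 − 221.6 = 101 K
Invert ΔT = ηγ̇²t_res/(ρcp) for γ̇: γ̇_max² = ΔT_a ρ cp / (η t_res) = 101·1133·1712 / (2085·72.2892) = 1299.8 s⁻²
γ̇_max = √1299.8 = 36.0527 s⁻¹
Solve γ̇ = πDN/h for N: N_max = γ̇_max·h/(π·D) = 36.0527 × 0.00407 / (π × 0.1387) = 0.336749 rev/s = 20.2049 rpm

value=20.20 rpm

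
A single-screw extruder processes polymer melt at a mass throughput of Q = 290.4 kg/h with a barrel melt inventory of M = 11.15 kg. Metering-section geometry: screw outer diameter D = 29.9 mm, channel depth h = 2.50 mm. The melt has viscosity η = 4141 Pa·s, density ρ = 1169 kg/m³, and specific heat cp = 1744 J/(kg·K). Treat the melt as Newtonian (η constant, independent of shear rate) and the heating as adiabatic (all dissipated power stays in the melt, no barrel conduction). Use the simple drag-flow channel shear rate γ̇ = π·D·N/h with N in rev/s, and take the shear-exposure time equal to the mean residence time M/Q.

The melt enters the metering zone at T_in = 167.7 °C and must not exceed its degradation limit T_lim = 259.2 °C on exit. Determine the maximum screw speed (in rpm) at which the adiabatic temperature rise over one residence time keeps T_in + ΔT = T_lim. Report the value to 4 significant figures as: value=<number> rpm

value=28.83 rpm

Throughput in SI: Q_s = 290.4 kg/h ÷ 3600 s/h = 0.0806667 kg/s
Mean residence time: t_res = M/Q_s = 11.15 kg / 0.0806667 kg/s = 138.223 s
D = 29.9 mm = 0.0299 m;  h = 2.50 mm = 0.0025 m
ΔT_a = T_lim − T_in = 259.2 °C − 167.7 °C = 91.5 K
γ̇_max² = ΔT_a·ρ·cp / (η·t_res) = [91.5 × 1169 × 1744] / [4141 × 138.223] = 325.909 s⁻²
γ̇_max = √325.909 = 18.0529 s⁻¹
N_max = γ̇_max·h / (π·D) = 18.0529 · 0.0025 / (π · 0.0299) = 0.480471 rev/s = 28.8282 rpm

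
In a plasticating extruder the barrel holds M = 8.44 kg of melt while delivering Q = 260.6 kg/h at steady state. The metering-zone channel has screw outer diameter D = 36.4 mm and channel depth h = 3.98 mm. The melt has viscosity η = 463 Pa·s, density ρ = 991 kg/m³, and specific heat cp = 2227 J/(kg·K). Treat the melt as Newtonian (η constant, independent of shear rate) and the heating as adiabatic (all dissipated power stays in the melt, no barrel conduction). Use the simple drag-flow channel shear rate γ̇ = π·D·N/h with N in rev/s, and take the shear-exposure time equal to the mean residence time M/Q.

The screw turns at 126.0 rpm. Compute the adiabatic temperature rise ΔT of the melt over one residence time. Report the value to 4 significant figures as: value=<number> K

value=89.05 K

Convert throughput: Q = 260.6 kg/h = 260.6/3600 = 0.0723889 kg/s
t_res = M / Q_s = 8.44 ÷ 0.0723889 = 116.592 s
Geometry in metres: D = 36.4 mm → 0.0364 m, h = 3.98 mm → 0.00398 m; screw speed N = 126.0 rpm = 2.1 rev/s
Shear rate: γ̇ = πDN/h = π·0.0364·2.1/0.00398 = 60.3375 s⁻¹
Adiabatic rise: ΔT = η γ̇² t_res / (ρ cp) = 463·(60.3375)²·116.592 / (991·2227) = 89.0497 K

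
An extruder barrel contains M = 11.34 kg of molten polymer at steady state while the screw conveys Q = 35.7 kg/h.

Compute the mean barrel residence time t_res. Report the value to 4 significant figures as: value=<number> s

Q_s = Q / 3600 = 35.7 / 3600 = 0.00991667 kg/s
t_res = M / Q_s = 11.34 / 0.00991667 = 1143.53 s

value=1144. s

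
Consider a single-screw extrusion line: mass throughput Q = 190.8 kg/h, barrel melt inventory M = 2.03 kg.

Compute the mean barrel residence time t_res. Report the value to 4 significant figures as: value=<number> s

Throughput in SI: Q_s = 190.8 kg/h ÷ 3600 s/h = 0.053 kg/s
t_res = M / Q_s = 2.03 / 0.053 = 38.3019 s

value=38.30 s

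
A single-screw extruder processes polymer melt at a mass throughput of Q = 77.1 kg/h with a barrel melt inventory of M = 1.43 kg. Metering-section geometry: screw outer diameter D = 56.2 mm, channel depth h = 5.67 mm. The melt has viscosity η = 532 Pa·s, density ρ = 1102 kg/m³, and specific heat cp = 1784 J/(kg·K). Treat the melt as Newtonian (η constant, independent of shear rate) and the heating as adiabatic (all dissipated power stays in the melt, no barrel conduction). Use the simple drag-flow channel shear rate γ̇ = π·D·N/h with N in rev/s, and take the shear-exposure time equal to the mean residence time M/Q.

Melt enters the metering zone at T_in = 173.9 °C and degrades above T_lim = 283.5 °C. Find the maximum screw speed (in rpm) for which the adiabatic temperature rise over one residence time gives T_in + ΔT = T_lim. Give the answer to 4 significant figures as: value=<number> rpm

value=150.1 rpm

Convert throughput: Q = 77.1 kg/h = 77.1/3600 = 0.0214167 kg/s
t_res = M / Q_s = 1.43 / 0.0214167 = 66.7704 s
Convert to metres: D = 0.0562 m, h = 0.00567 m
ΔT_a = T_lim − T_in = 283.5 °C − 173.9 °C = 109.6 K
γ̇_max² = ΔT_a·ρ·cp/(η·t_res) = 109.6·1102·1784/(532·66.7704) = 6065.84 s⁻²
γ̇_max = √6065.84 = 77.8835 s⁻¹
N_max = γ̇_max h / (πD) = 77.8835·0.00567/(π·0.0562) = 2.50117 rev/s → ×60 = 150.07 rpm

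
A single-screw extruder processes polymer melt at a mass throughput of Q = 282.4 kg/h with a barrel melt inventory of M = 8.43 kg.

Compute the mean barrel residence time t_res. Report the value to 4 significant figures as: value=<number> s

Q_s = Q / 3600 = 282.4 / 3600 = 0.0784444 kg/s
t_res = M / Q_s = 8.43 ÷ 0.0784444 = 107.465 s

value=107.5 s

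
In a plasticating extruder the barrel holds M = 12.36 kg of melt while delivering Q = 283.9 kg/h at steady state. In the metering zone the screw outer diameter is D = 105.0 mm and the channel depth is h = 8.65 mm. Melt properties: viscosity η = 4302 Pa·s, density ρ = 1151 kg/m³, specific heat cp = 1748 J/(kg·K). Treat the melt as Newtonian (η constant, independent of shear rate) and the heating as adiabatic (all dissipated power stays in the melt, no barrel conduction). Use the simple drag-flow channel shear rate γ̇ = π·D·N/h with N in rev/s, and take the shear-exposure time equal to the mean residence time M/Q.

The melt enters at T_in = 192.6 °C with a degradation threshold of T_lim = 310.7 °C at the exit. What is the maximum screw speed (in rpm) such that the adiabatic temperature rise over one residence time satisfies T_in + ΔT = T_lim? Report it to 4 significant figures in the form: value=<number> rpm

Throughput in SI: Q_s = 283.9 kg/h ÷ 3600 s/h = 0.0788611 kg/s
t_res = M / Q_s = 12.36 ÷ 0.0788611 = 156.731 s
D = 105.0 mm = 0.105 m;  h = 8.65 mm = 0.00865 m
ΔT_a = T_lim − T_in = 310.7 − 192.6 = 118.1 K
γ̇_max² = ΔT_a·ρ·cp / (η·t_res) = [118.1 × 1151 × 1748] / [4302 × 156.731] = 352.404 s⁻²
γ̇_max = sqrt(352.404) = 18.7724 s⁻¹
N_max = γ̇_max h / (πD) = 18.7724·0.00865/(π·0.105) = 0.492263 rev/s → ×60 = 29.5358 rpm

value=29.54 rpm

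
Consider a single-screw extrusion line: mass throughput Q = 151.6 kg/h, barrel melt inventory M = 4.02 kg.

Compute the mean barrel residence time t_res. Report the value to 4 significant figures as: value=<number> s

Q_s = Q / 3600 = 151.6 / 3600 = 0.0421111 kg/s
Mean residence time: t_res = M/Q_s = 4.02 kg / 0.0421111 kg/s = 95.4617 s

value=95.46 s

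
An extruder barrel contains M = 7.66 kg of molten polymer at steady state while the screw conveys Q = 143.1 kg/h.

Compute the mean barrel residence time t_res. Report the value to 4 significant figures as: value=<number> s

value=192.7 s

Q_s = Q / 3600 = 143.1 / 3600 = 0.03975 kg/s
t_res = M / Q_s = 7.66 / 0.03975 = 192.704 s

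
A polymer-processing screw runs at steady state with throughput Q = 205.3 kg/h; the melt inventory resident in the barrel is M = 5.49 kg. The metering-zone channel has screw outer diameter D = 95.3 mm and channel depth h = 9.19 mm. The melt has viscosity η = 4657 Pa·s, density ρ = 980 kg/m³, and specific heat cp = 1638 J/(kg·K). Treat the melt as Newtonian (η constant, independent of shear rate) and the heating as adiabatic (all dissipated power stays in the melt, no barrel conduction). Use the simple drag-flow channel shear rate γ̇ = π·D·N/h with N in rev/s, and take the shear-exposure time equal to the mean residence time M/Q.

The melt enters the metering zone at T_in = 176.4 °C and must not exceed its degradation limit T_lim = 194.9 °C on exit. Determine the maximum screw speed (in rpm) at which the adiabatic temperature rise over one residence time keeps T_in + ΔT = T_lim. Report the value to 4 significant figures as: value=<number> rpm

value=14.99 rpm

Convert throughput: Q = 205.3 kg/h = 205.3/3600 = 0.0570278 kg/s
t_res = M / Q_s = 5.49 ÷ 0.0570278 = 96.2689 s
Geometry in SI: D = 95.3 mm → 0.0953 m, h = 9.19 mm → 0.00919 m
Allowable rise: ΔT_a = T_lim − T_in = 194.9 − 176.4 = 18.5 K
γ̇_max² = ΔT_a·ρ·cp / (η·t_res) = [18.5 × 980 × 1638] / [4657 × 96.2689] = 66.2399 s⁻²
γ̇_max = sqrt(66.2399) = 8.13879 s⁻¹
N_max = γ̇_max h / (πD) = 8.13879·0.00919/(π·0.0953) = 0.249823 rev/s → ×60 = 14.9894 rpm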